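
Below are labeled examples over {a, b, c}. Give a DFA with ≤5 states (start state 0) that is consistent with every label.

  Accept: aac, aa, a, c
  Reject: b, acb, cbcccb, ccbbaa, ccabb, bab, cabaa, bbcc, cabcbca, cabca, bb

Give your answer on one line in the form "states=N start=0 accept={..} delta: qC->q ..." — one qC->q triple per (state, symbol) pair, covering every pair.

Fold the examples into a partial DFA from state 0: repeatedly fix the first undefined (state, symbol) met by the shortest-then-alphabetical prefix, trying targets in increasing order and rejecting any under which an Accept and a Reject string meet in one state with the same remainder; add a state when all current targets are rejected. Accepting states are where Accept strings end.
a: 0a undefined. 0a->0: ok.
b: 0b undefined. 0b->0: no, aa/b meet in 0. Open state 1: 0b->1.
c: 0c undefined. 0c->0: ok.
ba: 1a undefined. 1a->0: no, aac/cabaa meet in 0. 1a->1: ok.
bb: 1b undefined. 1b->0: no, aac/ccbbaa meet in 0. 1b->1: ok.
bbc: 1c undefined. 1c->0: no, aac/bbcc meet in 0. 1c->1: ok.
All examples now run through 2 states with every (state, symbol) defined. Accept strings end in {0}, Reject strings end in {1}; accept={0}.

states=2 start=0 accept={0} delta: 0a->0 0b->1 0c->0 1a->1 1b->1 1c->1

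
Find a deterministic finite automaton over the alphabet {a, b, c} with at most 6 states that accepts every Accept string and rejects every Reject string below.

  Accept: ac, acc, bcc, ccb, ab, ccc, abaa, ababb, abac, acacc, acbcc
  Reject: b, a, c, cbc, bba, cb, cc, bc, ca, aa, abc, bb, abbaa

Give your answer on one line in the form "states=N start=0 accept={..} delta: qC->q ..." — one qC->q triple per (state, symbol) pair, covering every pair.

states=5 start=0 accept={3,4} delta: 0a->1 0b->2 0c->2 1a->0 1b->3 1c->4 2a->0 2b->0 2c->1 3a->4 3b->0 3c->0 4a->4 4b->1 4c->4

Grow the machine one transition at a time. Run the examples from 0; the earliest place one falls off (shortest prefix, ties alphabetical) gets sent to the lowest-numbered state that keeps every Accept/Reject pair distinguishable — a pair clashes when both reach the same state with identical unread suffix — and to a fresh state only if none does.
a: 0a undefined. 0a->0: no, ac/c meet in 0 with "c" left. Open state 1: 0a->1.
b: 0b undefined. 0b->0: no, bcc/cc meet in 0 with "cc" left. 0b->1: no, ac/bc meet in 1 with "c" left. Open state 2: 0b->2.
c: 0c undefined. 0c->0: no, ccb/b meet in 2. 0c->1: no, ac/cc meet in 1 with "c" left. 0c->2: ok.
aa: 1a undefined. 1a->0: ok.
ab: 1b undefined. 1b->0: no, ab/aa meet in 0. 1b->1: no, ac/abc meet in 1 with "c" left. 1b->2: no, ab/b meet in 2. Open state 3: 1b->3.
ac: 1c undefined. 1c->0: no, ac/aa meet in 0. 1c->1: no, ac/a meet in 1. 1c->2: no, ac/b meet in 2. 1c->3: no, acc/abc meet in 3 with "c" left. Open state 4: 1c->4.
bb: 2b undefined. 2b->0: ok.
bc: 2c undefined. 2c->0: no, bcc/b meet in 2. 2c->1: ok.
ca: 2a undefined. 2a->0: ok.
aba: 3a undefined. 3a->0: no, abaa/a meet in 1. 3a->1: no, abaa/cb meet in 0. 3a->2: no, abaa/cb meet in 0. 3a->3: no, abac/abc meet in 3 with "c" left. 3a->4: ok.
abb: 3b undefined. 3b->0: ok.
abc: 3c undefined. 3c->0: ok.
aca: 4a undefined. 4a->0: no, abaa/cb meet in 0. 4a->1: no, abaa/a meet in 1. 4a->2: no, abaa/b meet in 2. 4a->3: no, acacc/b meet in 2. 4a->4: ok.
acb: 4b undefined. 4b->0: no, ababb/b meet in 2. 4b->1: ok.
acc: 4c undefined. 4c->0: no, acc/cb meet in 0. 4c->1: no, acc/a meet in 1. 4c->2: no, acc/b meet in 2. 4c->3: no, acacc/cb meet in 0. 4c->4: ok.
All examples now run through 5 states with every (state, symbol) defined. Accept strings end in {3,4}, Reject strings end in {0,1,2}; accept={3,4}.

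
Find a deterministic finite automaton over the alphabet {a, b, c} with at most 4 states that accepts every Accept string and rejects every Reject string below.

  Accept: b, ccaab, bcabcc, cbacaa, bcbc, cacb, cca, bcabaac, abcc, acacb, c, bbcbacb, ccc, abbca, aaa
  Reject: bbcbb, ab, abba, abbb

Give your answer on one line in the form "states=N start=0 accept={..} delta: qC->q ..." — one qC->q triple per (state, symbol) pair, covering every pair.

Fold the examples into a partial DFA from state 0: repeatedly fix the first undefined (state, symbol) met by the shortest-then-alphabetical prefix, trying targets in increasing order and rejecting any under which an Accept and a Reject string meet in one state with the same remainder; add a state when all current targets are rejected. Accepting states are where Accept strings end.
a: 0a undefined. 0a->0: no, b/ab meet in 0 with "b" left. Open state 1: 0a->1.
b: 0b undefined. 0b->0: ok.
c: 0c undefined. 0c->0: no, b/bbcbb meet in 0. 0c->1: ok.
aa: 1a undefined. 1a->0: no, cacb/ab meet in 1 with "b" left. 1a->1: ok.
ab: 1b undefined. 1b->0: no, b/bbcbb meet in 0. 1b->1: no, c/bbcbb meet in 1. Open state 2: 1b->2.
ac: 1c undefined. 1c->0: no, ccaab/ab meet in 2. 1c->1: no, ccaab/ab meet in 2. 1c->2: no, cacb/bbcbb meet in 2 with "b" left. Open state 3: 1c->3.
abb: 2b undefined. 2b->0: no, b/bbcbb meet in 0. 2b->1: no, c/bbcbb meet in 1. 2b->2: ok.
abc: 2c undefined. 2c->0: ok.
aca: 3a undefined. 3a->0: no, ccaab/bbcbb meet in 2. 3a->1: no, ccaab/bbcbb meet in 2. 3a->2: no, cca/bbcbb meet in 2. 3a->3: ok.
cba: 2a undefined. 2a->0: no, b/abba meet in 0. 2a->1: no, bcabcc/abba meet in 1. 2a->2: ok.
ccc: 3c undefined. 3c->0: ok.
cacb: 3b undefined. 3b->0: ok.
All examples now run through 4 states with every (state, symbol) defined. Accept strings end in {0,1,3}, Reject strings end in {2}; accept={0,1,3}.

states=4 start=0 accept={0,1,3} delta: 0a->1 0b->0 0c->1 1a->1 1b->2 1c->3 2a->2 2b->2 2c->0 3a->3 3b->0 3c->0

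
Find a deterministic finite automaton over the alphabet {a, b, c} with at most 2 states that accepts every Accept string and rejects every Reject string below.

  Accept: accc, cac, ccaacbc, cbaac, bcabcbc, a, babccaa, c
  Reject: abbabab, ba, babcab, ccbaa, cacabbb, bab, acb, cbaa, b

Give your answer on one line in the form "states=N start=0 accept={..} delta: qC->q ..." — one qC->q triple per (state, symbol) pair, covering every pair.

states=2 start=0 accept={0} delta: 0a->0 0b->1 0c->0 1a->1 1b->1 1c->0

State merging on the prefix tree: take the shortest (then alphabetical) example prefix whose next move is undefined and point that move at state 0, else 1, else 2, ...; a target is out if some Accept/Reject pair would then sit in one state with the same input left (inseparable). If every existing state is out, open a new one.
a: 0a undefined. 0a->0: ok.
b: 0b undefined. 0b->0: no, a/abbabab meet in 0. Open state 1: 0b->1.
c: 0c undefined. 0c->0: ok.
ba: 1a undefined. 1a->0: no, accc/ba meet in 0. 1a->1: ok.
bc: 1c undefined. 1c->0: ok.
abb: 1b undefined. 1b->0: no, accc/abbabab meet in 0. 1b->1: ok.
All examples now run through 2 states with every (state, symbol) defined. Accept strings end in {0}, Reject strings end in {1}; accept={0}.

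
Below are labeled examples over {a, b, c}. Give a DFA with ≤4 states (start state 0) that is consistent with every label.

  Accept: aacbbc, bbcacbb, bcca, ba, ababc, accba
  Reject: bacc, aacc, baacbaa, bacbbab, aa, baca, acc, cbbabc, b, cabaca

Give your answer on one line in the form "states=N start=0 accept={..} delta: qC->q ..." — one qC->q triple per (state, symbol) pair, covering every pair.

states=4 start=0 accept={2,3} delta: 0a->0 0b->1 0c->0 1a->2 1b->2 1c->1 2a->0 2b->2 2c->3 3a->0 3b->1 3c->0

Grow the machine one transition at a time. Run the examples from 0; the earliest place one falls off (shortest prefix, ties alphabetical) gets sent to the lowest-numbered state that keeps every Accept/Reject pair distinguishable — a pair clashes when both reach the same state with identical unread suffix — and to a fresh state only if none does.
a: 0a undefined. 0a->0: ok.
b: 0b undefined. 0b->0: no, ba/aa meet in 0. Open state 1: 0b->1.
c: 0c undefined. 0c->0: ok.
ba: 1a undefined. 1a->0: no, ba/bacc meet in 0. 1a->1: no, ba/b meet in 1. Open state 2: 1a->2.
bb: 1b undefined. 1b->0: no, aacbbc/aacc meet in 0. 1b->1: no, ababc/cbbabc meet in 2 with "bc" left. 1b->2: ok.
bc: 1c undefined. 1c->0: no, bcca/aacc meet in 0. 1c->1: ok.
baa: 2a undefined. 2a->0: ok.
bac: 2c undefined. 2c->0: no, aacbbc/bacc meet in 0. 2c->1: no, aacbbc/bacc meet in 1. 2c->2: no, aacbbc/bacc meet in 2. Open state 3: 2c->3.
abab: 2b undefined. 2b->0: no, ababc/aacc meet in 0. 2b->1: no, ababc/cbbabc meet in 1. 2b->2: ok.
baca: 3a undefined. 3a->0: ok.
bacb: 3b undefined. 3b->0: no, bbcacbb/bacbbab meet in 2. 3b->1: ok.
bacc: 3c undefined. 3c->0: ok.
All examples now run through 4 states with every (state, symbol) defined. Accept strings end in {2,3}, Reject strings end in {0,1}; accept={2,3}.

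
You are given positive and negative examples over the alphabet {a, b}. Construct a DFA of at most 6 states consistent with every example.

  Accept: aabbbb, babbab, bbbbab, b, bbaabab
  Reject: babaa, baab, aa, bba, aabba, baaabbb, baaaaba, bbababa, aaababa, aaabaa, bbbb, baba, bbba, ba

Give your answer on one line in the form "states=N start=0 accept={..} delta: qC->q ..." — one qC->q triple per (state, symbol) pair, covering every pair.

State merging on the prefix tree: take the shortest (then alphabetical) example prefix whose next move is undefined and point that move at state 0, else 1, else 2, ...; a target is out if some Accept/Reject pair would then sit in one state with the same input left (inseparable). If every existing state is out, open a new one.
a: 0a undefined. 0a->0: no, aabbbb/bbbb meet in 0 with "bbbb" left. Open state 1: 0a->1.
b: 0b undefined. 0b->0: no, b/bbbb meet in 0. 0b->1: ok.
aa: 1a undefined. 1a->0: no, aabbbb/bbbb meet in 1 with "bbb" left. 1a->1: no, b/aa meet in 1. Open state 2: 1a->2.
bb: 1b undefined. 1b->0: no, bbbbab/bbbb meet in 0. 1b->1: no, b/bbbb meet in 1. 1b->2: ok.
aaa: 2a undefined. 2a->0: no, b/baab meet in 1. 2a->1: no, b/bba meet in 1. 2a->2: ok.
aab: 2b undefined. 2b->0: no, aabbbb/baab meet in 0. 2b->1: no, aabbbb/babaa meet in 2. 2b->2: no, aabbbb/babaa meet in 2. Open state 3: 2b->3.
aabb: 3b undefined. 3b->0: no, aabbbb/aa meet in 2. 3b->1: no, aabbbb/baab meet in 3. 3b->2: no, aabbbb/aa meet in 2. 3b->3: no, aabbbb/baab meet in 3. Open state 4: 3b->4.
baba: 3a undefined. 3a->0: no, b/babaa meet in 1. 3a->1: no, b/baaaaba meet in 1. 3a->2: no, bbaabab/baab meet in 3. 3a->3: no, bbaabab/bbbb meet in 4. 3a->4: no, bbaabab/baaabbb meet in 4 with "b" left. Open state 5: 3a->5.
aabba: 4a undefined. 4a->0: ok.
aabbb: 4b undefined. 4b->0: ok.
babaa: 5a undefined. 5a->0: ok.
aaabab: 5b undefined. 5b->0: no, aabbbb/bbababa meet in 1. 5b->1: ok.
All examples now run through 6 states with every (state, symbol) defined. Accept strings end in {1}, Reject strings end in {0,2,3,4,5}; accept={1}.

states=6 start=0 accept={1} delta: 0a->1 0b->1 1a->2 1b->2 2a->2 2b->3 3a->5 3b->4 4a->0 4b->0 5a->0 5b->1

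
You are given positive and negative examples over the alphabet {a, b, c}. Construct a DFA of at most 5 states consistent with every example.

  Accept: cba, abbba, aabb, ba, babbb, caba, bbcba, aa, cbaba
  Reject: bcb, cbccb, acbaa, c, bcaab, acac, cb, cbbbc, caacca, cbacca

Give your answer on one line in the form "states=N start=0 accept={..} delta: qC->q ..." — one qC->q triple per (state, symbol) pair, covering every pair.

states=4 start=0 accept={0,3} delta: 0a->0 0b->0 0c->1 1a->1 1b->2 1c->1 2a->3 2b->0 2c->0 3a->1 3b->0 3c->0

State merging on the prefix tree: take the shortest (then alphabetical) example prefix whose next move is undefined and point that move at state 0, else 1, else 2, ...; a target is out if some Accept/Reject pair would then sit in one state with the same input left (inseparable). If every existing state is out, open a new one.
a: 0a undefined. 0a->0: ok.
b: 0b undefined. 0b->0: ok.
c: 0c undefined. 0c->0: no, cba/bcb meet in 0. Open state 1: 0c->1.
ca: 1a undefined. 1a->0: no, abbba/bcaab meet in 0. 1a->1: ok.
cb: 1b undefined. 1b->0: no, cba/bcb meet in 0. 1b->1: no, cba/bcb meet in 1. Open state 2: 1b->2.
cba: 2a undefined. 2a->0: no, cba/acbaa meet in 0. 2a->1: no, cba/acbaa meet in 1. 2a->2: no, cba/bcb meet in 2. Open state 3: 2a->3.
cbb: 2b undefined. 2b->0: ok.
cbc: 2c undefined. 2c->0: ok.
acac: 1c undefined. 1c->0: no, abbba/acac meet in 0. 1c->1: ok.
cbab: 3b undefined. 3b->0: ok.
cbac: 3c undefined. 3c->0: ok.
acbaa: 3a undefined. 3a->0: no, abbba/acbaa meet in 0. 3a->1: ok.
All examples now run through 4 states with every (state, symbol) defined. Accept strings end in {0,3}, Reject strings end in {1,2}; accept={0,3}.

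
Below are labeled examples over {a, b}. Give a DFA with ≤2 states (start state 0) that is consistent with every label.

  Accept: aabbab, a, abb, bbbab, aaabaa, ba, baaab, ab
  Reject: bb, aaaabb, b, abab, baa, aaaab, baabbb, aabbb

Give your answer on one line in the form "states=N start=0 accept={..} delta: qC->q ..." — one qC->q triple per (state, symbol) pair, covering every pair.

Grow the machine one transition at a time. Run the examples from 0; the earliest place one falls off (shortest prefix, ties alphabetical) gets sent to the lowest-numbered state that keeps every Accept/Reject pair distinguishable — a pair clashes when both reach the same state with identical unread suffix — and to a fresh state only if none does.
a: 0a undefined. 0a->0: no, abb/bb meet in 0 with "bb" left. Open state 1: 0a->1.
b: 0b undefined. 0b->0: ok.
aa: 1a undefined. 1a->0: ok.
ab: 1b undefined. 1b->0: no, aabbab/bb meet in 0. 1b->1: ok.
All examples now run through 2 states with every (state, symbol) defined. Accept strings end in {1}, Reject strings end in {0}; accept={1}.

states=2 start=0 accept={1} delta: 0a->1 0b->0 1a->0 1b->1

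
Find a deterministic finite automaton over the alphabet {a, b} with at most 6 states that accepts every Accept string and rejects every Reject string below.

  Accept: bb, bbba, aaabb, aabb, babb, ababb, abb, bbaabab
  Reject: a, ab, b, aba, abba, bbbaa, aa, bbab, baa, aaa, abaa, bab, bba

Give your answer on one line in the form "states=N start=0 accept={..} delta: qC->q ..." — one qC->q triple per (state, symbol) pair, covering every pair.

states=5 start=0 accept={2,4} delta: 0a->0 0b->1 1a->0 1b->2 2a->3 2b->3 3a->4 3b->0 4a->1 4b->4

Fold the examples into a partial DFA from state 0: repeatedly fix the first undefined (state, symbol) met by the shortest-then-alphabetical prefix, trying targets in increasing order and rejecting any under which an Accept and a Reject string meet in one state with the same remainder; add a state when all current targets are rejected. Accepting states are where Accept strings end.
a: 0a undefined. 0a->0: ok.
b: 0b undefined. 0b->0: no, bb/a meet in 0. Open state 1: 0b->1.
ba: 1a undefined. 1a->0: ok.
bb: 1b undefined. 1b->0: no, bb/a meet in 0. 1b->1: no, bb/ab meet in 1. Open state 2: 1b->2.
bba: 2a undefined. 2a->0: no, bbaabab/ab meet in 1. 2a->1: no, bb/bbab meet in 2. 2a->2: no, bb/abba meet in 2. Open state 3: 2a->3.
bbb: 2b undefined. 2b->0: no, bbba/a meet in 0. 2b->1: no, bbba/a meet in 0. 2b->2: no, bbba/abba meet in 3. 2b->3: ok.
bbaa: 3a undefined. 3a->0: no, bbba/a meet in 0. 3a->1: no, bbba/ab meet in 1. 3a->2: no, bbaabab/abba meet in 3. 3a->3: no, bbba/abba meet in 3. Open state 4: 3a->4.
bbab: 3b undefined. 3b->0: ok.
bbaab: 4b undefined. 4b->0: no, bbaabab/ab meet in 1. 4b->1: no, bbaabab/ab meet in 1. 4b->2: no, bbaabab/a meet in 0. 4b->3: no, bbaabab/abba meet in 3. 4b->4: ok.
bbbaa: 4a undefined. 4a->0: no, bbaabab/ab meet in 1. 4a->1: ok.
All examples now run through 5 states with every (state, symbol) defined. Accept strings end in {2,4}, Reject strings end in {0,1,3}; accept={2,4}.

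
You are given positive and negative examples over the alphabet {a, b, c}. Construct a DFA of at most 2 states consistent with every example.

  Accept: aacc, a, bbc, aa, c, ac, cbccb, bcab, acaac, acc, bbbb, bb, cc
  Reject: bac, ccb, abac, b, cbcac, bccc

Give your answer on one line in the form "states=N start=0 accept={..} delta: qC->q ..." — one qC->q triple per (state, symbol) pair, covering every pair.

states=2 start=0 accept={0} delta: 0a->0 0b->1 0c->0 1a->1 1b->0 1c->1

Grow the machine one transition at a time. Run the examples from 0; the earliest place one falls off (shortest prefix, ties alphabetical) gets sent to the lowest-numbered state that keeps every Accept/Reject pair distinguishable — a pair clashes when both reach the same state with identical unread suffix — and to a fresh state only if none does.
a: 0a undefined. 0a->0: ok.
b: 0b undefined. 0b->0: no, a/b meet in 0. Open state 1: 0b->1.
c: 0c undefined. 0c->0: ok.
ba: 1a undefined. 1a->0: no, aacc/bac meet in 0. 1a->1: ok.
bb: 1b undefined. 1b->0: ok.
bc: 1c undefined. 1c->0: no, aacc/bac meet in 0. 1c->1: ok.
All examples now run through 2 states with every (state, symbol) defined. Accept strings end in {0}, Reject strings end in {1}; accept={0}.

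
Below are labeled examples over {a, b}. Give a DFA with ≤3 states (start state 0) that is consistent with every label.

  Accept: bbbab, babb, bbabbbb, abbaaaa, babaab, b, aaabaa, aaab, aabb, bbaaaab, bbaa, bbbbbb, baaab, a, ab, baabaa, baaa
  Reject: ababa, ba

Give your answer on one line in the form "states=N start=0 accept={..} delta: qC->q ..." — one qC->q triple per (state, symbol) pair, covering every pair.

State merging on the prefix tree: take the shortest (then alphabetical) example prefix whose next move is undefined and point that move at state 0, else 1, else 2, ...; a target is out if some Accept/Reject pair would then sit in one state with the same input left (inseparable). If every existing state is out, open a new one.
a: 0a undefined. 0a->0: ok.
b: 0b undefined. 0b->0: no, bbbab/ababa meet in 0. Open state 1: 0b->1.
ba: 1a undefined. 1a->0: no, aaabaa/ababa meet in 0. 1a->1: no, b/ba meet in 1. Open state 2: 1a->2.
bb: 1b undefined. 1b->0: ok.
baa: 2a undefined. 2a->0: ok.
bab: 2b undefined. 2b->0: no, bbbab/ababa meet in 0. 2b->1: ok.
All examples now run through 3 states with every (state, symbol) defined. Accept strings end in {0,1}, Reject strings end in {2}; accept={0,1}.

states=3 start=0 accept={0,1} delta: 0a->0 0b->1 1a->2 1b->0 2a->0 2b->1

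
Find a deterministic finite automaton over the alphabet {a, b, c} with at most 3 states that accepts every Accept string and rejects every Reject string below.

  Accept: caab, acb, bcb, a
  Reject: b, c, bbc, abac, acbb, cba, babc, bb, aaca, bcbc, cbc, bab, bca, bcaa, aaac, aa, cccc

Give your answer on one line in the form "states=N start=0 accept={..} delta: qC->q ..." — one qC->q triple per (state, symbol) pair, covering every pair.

states=3 start=0 accept={1} delta: 0a->1 0b->0 0c->2 1a->0 1b->0 1c->2 2a->2 2b->1 2c->0

State merging on the prefix tree: take the shortest (then alphabetical) example prefix whose next move is undefined and point that move at state 0, else 1, else 2, ...; a target is out if some Accept/Reject pair would then sit in one state with the same input left (inseparable). If every existing state is out, open a new one.
a: 0a undefined. 0a->0: no, a/aa meet in 0. Open state 1: 0a->1.
b: 0b undefined. 0b->0: ok.
c: 0c undefined. 0c->0: no, bcb/b meet in 0. 0c->1: no, bcb/bab meet in 1 with "b" left. Open state 2: 0c->2.
aa: 1a undefined. 1a->0: ok.
ab: 1b undefined. 1b->0: ok.
ac: 1c undefined. 1c->0: no, acb/b meet in 0. 1c->1: no, acb/b meet in 0. 1c->2: ok.
ca: 2a undefined. 2a->0: no, caab/b meet in 0. 2a->1: no, caab/b meet in 0. 2a->2: ok.
cb: 2b undefined. 2b->0: no, caab/b meet in 0. 2b->1: ok.
cc: 2c undefined. 2c->0: ok.
All examples now run through 3 states with every (state, symbol) defined. Accept strings end in {1}, Reject strings end in {0,2}; accept={1}.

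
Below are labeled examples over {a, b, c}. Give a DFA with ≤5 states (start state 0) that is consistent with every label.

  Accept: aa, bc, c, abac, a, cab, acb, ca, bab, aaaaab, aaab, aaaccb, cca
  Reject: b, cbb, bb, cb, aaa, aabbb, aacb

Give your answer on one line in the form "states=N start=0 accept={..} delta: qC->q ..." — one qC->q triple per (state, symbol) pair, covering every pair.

states=5 start=0 accept={1,2,3} delta: 0a->1 0b->0 0c->2 1a->3 1b->1 1c->1 2a->1 2b->0 2c->0 3a->4 3b->0 3c->2 4a->0 4b->1 4c->1

Fold the examples into a partial DFA from state 0: repeatedly fix the first undefined (state, symbol) met by the shortest-then-alphabetical prefix, trying targets in increasing order and rejecting any under which an Accept and a Reject string meet in one state with the same remainder; add a state when all current targets are rejected. Accepting states are where Accept strings end.
a: 0a undefined. 0a->0: no, aa/aaa meet in 0. Open state 1: 0a->1.
b: 0b undefined. 0b->0: ok.
c: 0c undefined. 0c->0: no, bc/b meet in 0. 0c->1: no, bab/cb meet in 1 with "b" left. Open state 2: 0c->2.
aa: 1a undefined. 1a->0: no, aa/b meet in 0. 1a->1: no, aa/aaa meet in 1. 1a->2: no, ca/aaa meet in 2 with "a" left. Open state 3: 1a->3.
ab: 1b undefined. 1b->0: no, bab/b meet in 0. 1b->1: ok.
ac: 1c undefined. 1c->0: no, acb/b meet in 0. 1c->1: ok.
ca: 2a undefined. 2a->0: no, cab/b meet in 0. 2a->1: ok.
cb: 2b undefined. 2b->0: ok.
cc: 2c undefined. 2c->0: ok.
aaa: 3a undefined. 3a->0: no, aaab/b meet in 0. 3a->1: no, a/aaa meet in 1. 3a->2: no, bc/aaa meet in 2. 3a->3: no, aa/aaa meet in 3. Open state 4: 3a->4.
aab: 3b undefined. 3b->0: ok.
aac: 3c undefined. 3c->0: no, abac/b meet in 0. 3c->1: no, abac/aacb meet in 1. 3c->2: ok.
aaaa: 4a undefined. 4a->0: ok.
aaab: 4b undefined. 4b->0: no, aaab/b meet in 0. 4b->1: ok.
aaac: 4c undefined. 4c->0: no, aaaccb/b meet in 0. 4c->1: ok.
All examples now run through 5 states with every (state, symbol) defined. Accept strings end in {1,2,3}, Reject strings end in {0,4}; accept={1,2,3}.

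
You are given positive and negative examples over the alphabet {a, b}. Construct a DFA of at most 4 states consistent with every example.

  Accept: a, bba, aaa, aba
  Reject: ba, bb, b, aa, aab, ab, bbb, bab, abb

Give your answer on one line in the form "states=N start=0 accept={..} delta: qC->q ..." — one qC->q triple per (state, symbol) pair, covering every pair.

states=3 start=0 accept={1} delta: 0a->1 0b->2 1a->0 1b->0 2a->0 2b->0

Fold the examples into a partial DFA from state 0: repeatedly fix the first undefined (state, symbol) met by the shortest-then-alphabetical prefix, trying targets in increasing order and rejecting any under which an Accept and a Reject string meet in one state with the same remainder; add a state when all current targets are rejected. Accepting states are where Accept strings end.
a: 0a undefined. 0a->0: no, a/aa meet in 0. Open state 1: 0a->1.
b: 0b undefined. 0b->0: no, a/ba meet in 1. 0b->1: no, a/b meet in 1. Open state 2: 0b->2.
aa: 1a undefined. 1a->0: ok.
ab: 1b undefined. 1b->0: ok.
ba: 2a undefined. 2a->0: ok.
bb: 2b undefined. 2b->0: ok.
All examples now run through 3 states with every (state, symbol) defined. Accept strings end in {1}, Reject strings end in {0,2}; accept={1}.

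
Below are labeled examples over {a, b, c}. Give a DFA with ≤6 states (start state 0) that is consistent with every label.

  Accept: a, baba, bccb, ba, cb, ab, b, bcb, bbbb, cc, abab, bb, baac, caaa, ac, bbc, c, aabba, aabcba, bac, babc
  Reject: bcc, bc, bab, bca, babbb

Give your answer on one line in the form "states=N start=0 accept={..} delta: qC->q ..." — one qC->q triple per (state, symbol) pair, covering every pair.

State merging on the prefix tree: take the shortest (then alphabetical) example prefix whose next move is undefined and point that move at state 0, else 1, else 2, ...; a target is out if some Accept/Reject pair would then sit in one state with the same input left (inseparable). If every existing state is out, open a new one.
a: 0a undefined. 0a->0: no, abab/bab meet in 0 with "bab" left. Open state 1: 0a->1.
b: 0b undefined. 0b->0: no, ab/bab meet in 1 with "b" left. 0b->1: no, ac/bc meet in 1 with "c" left. Open state 2: 0b->2.
c: 0c undefined. 0c->0: ok.
aa: 1a undefined. 1a->0: ok.
ab: 1b undefined. 1b->0: ok.
ac: 1c undefined. 1c->0: ok.
ba: 2a undefined. 2a->0: no, cb/bab meet in 2. 2a->1: no, ab/bab meet in 0. 2a->2: no, bbbb/babbb meet in 2 with "bbb" left. Open state 3: 2a->3.
bb: 2b undefined. 2b->0: ok.
bc: 2c undefined. 2c->0: no, a/bca meet in 1. 2c->1: no, a/bc meet in 1. 2c->2: no, ba/bca meet in 3. 2c->3: no, ba/bc meet in 3. Open state 4: 2c->4.
baa: 3a undefined. 3a->0: ok.
bab: 3b undefined. 3b->0: no, ab/bab meet in 0. 3b->1: no, a/bab meet in 1. 3b->2: no, cb/bab meet in 2. 3b->3: no, ba/bab meet in 3. 3b->4: no, baba/bca meet in 4 with "a" left. Open state 5: 3b->5.
bac: 3c undefined. 3c->0: ok.
bca: 4a undefined. 4a->0: no, ab/bca meet in 0. 4a->1: no, a/bca meet in 1. 4a->2: no, cb/bca meet in 2. 4a->3: no, ba/bca meet in 3. 4a->4: ok.
bcb: 4b undefined. 4b->0: ok.
bcc: 4c undefined. 4c->0: no, ab/bcc meet in 0. 4c->1: no, a/bcc meet in 1. 4c->2: no, cb/bcc meet in 2. 4c->3: no, bccb/bab meet in 5. 4c->4: ok.
baba: 5a undefined. 5a->0: ok.
babb: 5b undefined. 5b->0: no, cb/babbb meet in 2. 5b->1: no, baba/babbb meet in 0. 5b->2: no, baba/babbb meet in 0. 5b->3: ok.
babc: 5c undefined. 5c->0: ok.
All examples now run through 6 states with every (state, symbol) defined. Accept strings end in {0,1,2,3}, Reject strings end in {4,5}; accept={0,1,2,3}.

states=6 start=0 accept={0,1,2,3} delta: 0a->1 0b->2 0c->0 1a->0 1b->0 1c->0 2a->3 2b->0 2c->4 3a->0 3b->5 3c->0 4a->4 4b->0 4c->4 5a->0 5b->3 5c->0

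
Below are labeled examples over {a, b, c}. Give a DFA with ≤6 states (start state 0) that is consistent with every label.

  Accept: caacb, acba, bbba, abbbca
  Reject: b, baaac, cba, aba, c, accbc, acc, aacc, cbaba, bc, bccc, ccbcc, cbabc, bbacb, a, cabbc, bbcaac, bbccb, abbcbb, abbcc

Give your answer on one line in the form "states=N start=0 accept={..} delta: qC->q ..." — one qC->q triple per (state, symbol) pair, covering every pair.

Grow the machine one transition at a time. Run the examples from 0; the earliest place one falls off (shortest prefix, ties alphabetical) gets sent to the lowest-numbered state that keeps every Accept/Reject pair distinguishable — a pair clashes when both reach the same state with identical unread suffix — and to a fresh state only if none does.
a: 0a undefined. 0a->0: no, acba/cba meet in 0 with "cba" left. Open state 1: 0a->1.
b: 0b undefined. 0b->0: no, bbba/a meet in 1. 0b->1: ok.
c: 0c undefined. 0c->0: ok.
aa: 1a undefined. 1a->0: no, caacb/b meet in 1. 1a->1: ok.
ab: 1b undefined. 1b->0: no, caacb/bbacb meet in 1 with "cb" left. 1b->1: no, caacb/bbacb meet in 1 with "cb" left. Open state 2: 1b->2.
ac: 1c undefined. 1c->0: no, caacb/b meet in 1. 1c->1: no, acba/aba meet in 2 with "a" left. 1c->2: ok.
aba: 2a undefined. 2a->0: ok.
abb: 2b undefined. 2b->0: no, caacb/aba meet in 0. 2b->1: no, caacb/b meet in 1. 2b->2: no, caacb/baaac meet in 2. Open state 3: 2b->3.
acc: 2c undefined. 2c->0: ok.
abbb: 3b undefined. 3b->0: no, abbbca/b meet in 1. 3b->1: no, abbbca/aba meet in 0. 3b->2: no, abbbca/b meet in 1. 3b->3: ok.
abbc: 3c undefined. 3c->0: no, abbbca/b meet in 1. 3c->1: no, caacb/abbcbb meet in 3. 3c->2: no, caacb/abbcbb meet in 3. 3c->3: no, caacb/cabbc meet in 3. Open state 4: 3c->4.
acba: 3a undefined. 3a->0: no, acba/aba meet in 0. 3a->1: no, acba/b meet in 1. 3a->2: no, acba/baaac meet in 2. 3a->3: ok.
abbcb: 4b undefined. 4b->0: ok.
abbcc: 4c undefined. 4c->0: ok.
abbbca: 4a undefined. 4a->0: no, abbbca/aba meet in 0. 4a->1: no, abbbca/b meet in 1. 4a->2: no, abbbca/baaac meet in 2. 4a->3: ok.
All examples now run through 5 states with every (state, symbol) defined. Accept strings end in {3}, Reject strings end in {0,1,2,4}; accept={3}.

states=5 start=0 accept={3} delta: 0a->1 0b->1 0c->0 1a->1 1b->2 1c->2 2a->0 2b->3 2c->0 3a->3 3b->3 3c->4 4a->3 4b->0 4c->0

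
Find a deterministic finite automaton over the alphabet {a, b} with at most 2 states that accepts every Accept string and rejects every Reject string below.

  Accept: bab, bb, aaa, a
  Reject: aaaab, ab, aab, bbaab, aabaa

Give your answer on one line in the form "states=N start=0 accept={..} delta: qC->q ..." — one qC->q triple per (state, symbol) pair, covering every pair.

states=2 start=0 accept={0} delta: 0a->0 0b->1 1a->1 1b->0

Grow the machine one transition at a time. Run the examples from 0; the earliest place one falls off (shortest prefix, ties alphabetical) gets sent to the lowest-numbered state that keeps every Accept/Reject pair distinguishable — a pair clashes when both reach the same state with identical unread suffix — and to a fresh state only if none does.
a: 0a undefined. 0a->0: ok.
b: 0b undefined. 0b->0: no, bab/aaaab meet in 0. Open state 1: 0b->1.
ba: 1a undefined. 1a->0: no, bab/aaaab meet in 1. 1a->1: ok.
bb: 1b undefined. 1b->0: ok.
All examples now run through 2 states with every (state, symbol) defined. Accept strings end in {0}, Reject strings end in {1}; accept={0}.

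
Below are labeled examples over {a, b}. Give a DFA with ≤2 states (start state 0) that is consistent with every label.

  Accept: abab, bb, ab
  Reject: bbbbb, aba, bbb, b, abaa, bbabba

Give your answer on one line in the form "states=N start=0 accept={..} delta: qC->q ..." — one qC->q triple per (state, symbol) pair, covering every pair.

Fold the examples into a partial DFA from state 0: repeatedly fix the first undefined (state, symbol) met by the shortest-then-alphabetical prefix, trying targets in increasing order and rejecting any under which an Accept and a Reject string meet in one state with the same remainder; add a state when all current targets are rejected. Accepting states are where Accept strings end.
a: 0a undefined. 0a->0: no, ab/b meet in 0 with "b" left. Open state 1: 0a->1.
b: 0b undefined. 0b->0: no, bb/bbbbb meet in 0. 0b->1: ok.
ab: 1b undefined. 1b->0: ok.
abaa: 1a undefined. 1a->0: no, abab/abaa meet in 0. 1a->1: ok.
All examples now run through 2 states with every (state, symbol) defined. Accept strings end in {0}, Reject strings end in {1}; accept={0}.

states=2 start=0 accept={0} delta: 0a->1 0b->1 1a->1 1b->0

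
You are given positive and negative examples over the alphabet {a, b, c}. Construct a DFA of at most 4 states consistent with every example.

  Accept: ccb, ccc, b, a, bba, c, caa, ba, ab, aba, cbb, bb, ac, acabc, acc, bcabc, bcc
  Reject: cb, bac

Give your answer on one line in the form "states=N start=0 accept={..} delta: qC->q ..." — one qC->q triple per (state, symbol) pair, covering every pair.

states=4 start=0 accept={0,1,2} delta: 0a->0 0b->1 0c->2 1a->1 1b->0 1c->3 2a->1 2b->3 2c->0 3a->1 3b->0 3c->0

Grow the machine one transition at a time. Run the examples from 0; the earliest place one falls off (shortest prefix, ties alphabetical) gets sent to the lowest-numbered state that keeps every Accept/Reject pair distinguishable — a pair clashes when both reach the same state with identical unread suffix — and to a fresh state only if none does.
a: 0a undefined. 0a->0: ok.
b: 0b undefined. 0b->0: no, c/bac meet in 0 with "c" left. Open state 1: 0b->1.
c: 0c undefined. 0c->0: no, ccb/cb meet in 1. 0c->1: no, bb/cb meet in 1 with "b" left. Open state 2: 0c->2.
ba: 1a undefined. 1a->0: no, c/bac meet in 2. 1a->1: ok.
bb: 1b undefined. 1b->0: ok.
bc: 1c undefined. 1c->0: no, a/bac meet in 0. 1c->1: no, b/bac meet in 1. 1c->2: no, c/bac meet in 2. Open state 3: 1c->3.
ca: 2a undefined. 2a->0: no, acabc/bac meet in 3. 2a->1: ok.
cb: 2b undefined. 2b->0: no, a/cb meet in 0. 2b->1: no, b/cb meet in 1. 2b->2: no, c/cb meet in 2. 2b->3: ok.
cc: 2c undefined. 2c->0: ok.
bca: 3a undefined. 3a->0: no, bcabc/cb meet in 3. 3a->1: ok.
bcc: 3c undefined. 3c->0: ok.
cbb: 3b undefined. 3b->0: ok.
All examples now run through 4 states with every (state, symbol) defined. Accept strings end in {0,1,2}, Reject strings end in {3}; accept={0,1,2}.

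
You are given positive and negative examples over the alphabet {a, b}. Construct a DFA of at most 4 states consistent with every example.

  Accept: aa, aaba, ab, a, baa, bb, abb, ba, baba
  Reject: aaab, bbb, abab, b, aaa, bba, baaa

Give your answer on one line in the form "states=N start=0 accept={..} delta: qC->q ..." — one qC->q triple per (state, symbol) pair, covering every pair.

Grow the machine one transition at a time. Run the examples from 0; the earliest place one falls off (shortest prefix, ties alphabetical) gets sent to the lowest-numbered state that keeps every Accept/Reject pair distinguishable — a pair clashes when both reach the same state with identical unread suffix — and to a fresh state only if none does.
a: 0a undefined. 0a->0: no, aa/aaa meet in 0. Open state 1: 0a->1.
b: 0b undefined. 0b->0: no, a/bba meet in 1. 0b->1: no, a/b meet in 1. Open state 2: 0b->2.
aa: 1a undefined. 1a->0: no, ab/aaab meet in 1 with "b" left. 1a->1: no, aa/aaa meet in 1. 1a->2: no, aa/b meet in 2. Open state 3: 1a->3.
ab: 1b undefined. 1b->0: no, ab/abab meet in 0. 1b->1: ok.
ba: 2a undefined. 2a->0: no, aa/baaa meet in 3. 2a->1: ok.
bb: 2b undefined. 2b->0: no, ab/bba meet in 1. 2b->1: no, aa/bba meet in 3. 2b->2: no, ab/bba meet in 1. 2b->3: ok.
aaa: 3a undefined. 3a->0: ok.
aab: 3b undefined. 3b->0: ok.
All examples now run through 4 states with every (state, symbol) defined. Accept strings end in {1,3}, Reject strings end in {0,2}; accept={1,3}.

states=4 start=0 accept={1,3} delta: 0a->1 0b->2 1a->3 1b->1 2a->1 2b->3 3a->0 3b->0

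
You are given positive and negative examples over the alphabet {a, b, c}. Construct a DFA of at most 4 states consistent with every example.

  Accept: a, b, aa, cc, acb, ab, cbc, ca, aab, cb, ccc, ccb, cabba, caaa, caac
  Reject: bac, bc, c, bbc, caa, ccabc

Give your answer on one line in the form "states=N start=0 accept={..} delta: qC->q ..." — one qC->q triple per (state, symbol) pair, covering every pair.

states=4 start=0 accept={0,2} delta: 0a->0 0b->0 0c->1 1a->2 1b->2 1c->2 2a->3 2b->0 2c->0 3a->0 3b->0 3c->0

Fold the examples into a partial DFA from state 0: repeatedly fix the first undefined (state, symbol) met by the shortest-then-alphabetical prefix, trying targets in increasing order and rejecting any under which an Accept and a Reject string meet in one state with the same remainder; add a state when all current targets are rejected. Accepting states are where Accept strings end.
a: 0a undefined. 0a->0: ok.
b: 0b undefined. 0b->0: ok.
c: 0c undefined. 0c->0: no, a/bac meet in 0. Open state 1: 0c->1.
ca: 1a undefined. 1a->0: no, a/caa meet in 0. 1a->1: no, ca/bac meet in 1. Open state 2: 1a->2.
cb: 1b undefined. 1b->0: no, cbc/bac meet in 1. 1b->1: no, acb/bac meet in 1. 1b->2: ok.
cc: 1c undefined. 1c->0: no, ccc/bac meet in 1. 1c->1: no, cc/bac meet in 1. 1c->2: ok.
caa: 2a undefined. 2a->0: no, a/caa meet in 0. 2a->1: no, cbc/ccabc meet in 2 with "c" left. 2a->2: no, cc/caa meet in 2. Open state 3: 2a->3.
cab: 2b undefined. 2b->0: ok.
cbc: 2c undefined. 2c->0: ok.
caaa: 3a undefined. 3a->0: ok.
caac: 3c undefined. 3c->0: ok.
ccab: 3b undefined. 3b->0: ok.
All examples now run through 4 states with every (state, symbol) defined. Accept strings end in {0,2}, Reject strings end in {1,3}; accept={0,2}.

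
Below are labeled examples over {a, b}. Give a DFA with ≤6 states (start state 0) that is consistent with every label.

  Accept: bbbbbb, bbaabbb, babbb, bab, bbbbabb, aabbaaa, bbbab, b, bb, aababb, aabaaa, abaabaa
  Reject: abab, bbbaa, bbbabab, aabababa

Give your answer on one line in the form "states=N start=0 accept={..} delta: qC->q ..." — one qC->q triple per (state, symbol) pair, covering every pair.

states=5 start=0 accept={0,2,3} delta: 0a->1 0b->0 1a->1 1b->2 2a->3 2b->2 3a->2 3b->4 4a->0 4b->0

Grow the machine one transition at a time. Run the examples from 0; the earliest place one falls off (shortest prefix, ties alphabetical) gets sent to the lowest-numbered state that keeps every Accept/Reject pair distinguishable — a pair clashes when both reach the same state with identical unread suffix — and to a fresh state only if none does.
a: 0a undefined. 0a->0: no, bab/abab meet in 0 with "bab" left. Open state 1: 0a->1.
b: 0b undefined. 0b->0: ok.
aa: 1a undefined. 1a->0: no, bbbbbb/bbbaa meet in 0. 1a->1: ok.
ab: 1b undefined. 1b->0: no, bbbbbb/abab meet in 0. 1b->1: no, bbaabbb/abab meet in 1. Open state 2: 1b->2.
aba: 2a undefined. 2a->0: no, bbbbbb/abab meet in 0. 2a->1: no, bab/abab meet in 2. 2a->2: no, bbbbabb/abab meet in 2 with "b" left. Open state 3: 2a->3.
aabb: 2b undefined. 2b->0: no, aabbaaa/bbbaa meet in 1. 2b->1: no, bbbbabb/bbbaa meet in 1. 2b->2: ok.
abaa: 3a undefined. 3a->0: no, aabbaaa/bbbaa meet in 1. 3a->1: no, aabbaaa/bbbaa meet in 1. 3a->2: ok.
abab: 3b undefined. 3b->0: no, bbbbbb/abab meet in 0. 3b->1: no, aabbaaa/aabababa meet in 3. 3b->2: no, bbaabbb/abab meet in 2. 3b->3: no, aabbaaa/abab meet in 3. Open state 4: 3b->4.
aababa: 4a undefined. 4a->0: ok.
aababb: 4b undefined. 4b->0: ok.
All examples now run through 5 states with every (state, symbol) defined. Accept strings end in {0,2,3}, Reject strings end in {1,4}; accept={0,2,3}.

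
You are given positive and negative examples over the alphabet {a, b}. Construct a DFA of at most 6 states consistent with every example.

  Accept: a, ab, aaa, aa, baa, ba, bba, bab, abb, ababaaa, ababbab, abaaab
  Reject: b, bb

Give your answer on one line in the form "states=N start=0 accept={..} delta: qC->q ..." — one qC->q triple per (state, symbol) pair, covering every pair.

states=2 start=0 accept={1} delta: 0a->1 0b->0 1a->1 1b->1

State merging on the prefix tree: take the shortest (then alphabetical) example prefix whose next move is undefined and point that move at state 0, else 1, else 2, ...; a target is out if some Accept/Reject pair would then sit in one state with the same input left (inseparable). If every existing state is out, open a new one.
a: 0a undefined. 0a->0: no, ab/b meet in 0 with "b" left. Open state 1: 0a->1.
b: 0b undefined. 0b->0: ok.
aa: 1a undefined. 1a->0: no, aa/b meet in 0. 1a->1: ok.
ab: 1b undefined. 1b->0: no, ab/b meet in 0. 1b->1: ok.
All examples now run through 2 states with every (state, symbol) defined. Accept strings end in {1}, Reject strings end in {0}; accept={1}.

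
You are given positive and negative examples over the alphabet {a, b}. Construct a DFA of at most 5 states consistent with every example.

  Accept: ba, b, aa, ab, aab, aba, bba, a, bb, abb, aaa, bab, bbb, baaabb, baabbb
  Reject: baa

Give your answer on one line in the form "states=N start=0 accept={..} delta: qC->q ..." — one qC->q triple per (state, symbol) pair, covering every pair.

states=4 start=0 accept={0,1,2} delta: 0a->0 0b->1 1a->2 1b->0 2a->3 2b->0 3a->0 3b->0

Grow the machine one transition at a time. Run the examples from 0; the earliest place one falls off (shortest prefix, ties alphabetical) gets sent to the lowest-numbered state that keeps every Accept/Reject pair distinguishable — a pair clashes when both reach the same state with identical unread suffix — and to a fresh state only if none does.
a: 0a undefined. 0a->0: ok.
b: 0b undefined. 0b->0: no, ba/baa meet in 0. Open state 1: 0b->1.
ba: 1a undefined. 1a->0: no, ba/baa meet in 0. 1a->1: no, ba/baa meet in 1. Open state 2: 1a->2.
bb: 1b undefined. 1b->0: ok.
baa: 2a undefined. 2a->0: no, aa/baa meet in 0. 2a->1: no, b/baa meet in 1. 2a->2: no, ba/baa meet in 2. Open state 3: 2a->3.
bab: 2b undefined. 2b->0: ok.
baaa: 3a undefined. 3a->0: ok.
baab: 3b undefined. 3b->0: ok.
All examples now run through 4 states with every (state, symbol) defined. Accept strings end in {0,1,2}, Reject strings end in {3}; accept={0,1,2}.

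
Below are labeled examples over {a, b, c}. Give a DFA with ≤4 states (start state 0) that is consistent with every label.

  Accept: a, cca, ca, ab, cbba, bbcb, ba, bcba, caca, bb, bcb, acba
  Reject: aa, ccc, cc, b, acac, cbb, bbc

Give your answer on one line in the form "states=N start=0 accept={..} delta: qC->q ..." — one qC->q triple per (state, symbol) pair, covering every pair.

Grow the machine one transition at a time. Run the examples from 0; the earliest place one falls off (shortest prefix, ties alphabetical) gets sent to the lowest-numbered state that keeps every Accept/Reject pair distinguishable — a pair clashes when both reach the same state with identical unread suffix — and to a fresh state only if none does.
a: 0a undefined. 0a->0: no, a/aa meet in 0. Open state 1: 0a->1.
b: 0b undefined. 0b->0: no, bb/b meet in 0. 0b->1: no, a/b meet in 1. Open state 2: 0b->2.
c: 0c undefined. 0c->0: no, bb/cbb meet in 2 with "b" left. 0c->1: no, ca/aa meet in 1 with "a" left. 0c->2: ok.
aa: 1a undefined. 1a->0: ok.
ab: 1b undefined. 1b->0: no, ab/aa meet in 0. 1b->1: ok.
ac: 1c undefined. 1c->0: ok.
ba: 2a undefined. 2a->0: no, ca/aa meet in 0. 2a->1: ok.
bb: 2b undefined. 2b->0: no, bbcb/aa meet in 0. 2b->1: no, a/cbb meet in 1. 2b->2: no, bb/b meet in 2. Open state 3: 2b->3.
bc: 2c undefined. 2c->0: no, bcb/ccc meet in 2. 2c->1: no, a/cc meet in 1. 2c->2: ok.
bbc: 3c undefined. 3c->0: no, bbcb/ccc meet in 2. 3c->1: no, a/bbc meet in 1. 3c->2: ok.
cbb: 3b undefined. 3b->0: ok.
bcba: 3a undefined. 3a->0: no, bcba/aa meet in 0. 3a->1: ok.
All examples now run through 4 states with every (state, symbol) defined. Accept strings end in {1,3}, Reject strings end in {0,2}; accept={1,3}.

states=4 start=0 accept={1,3} delta: 0a->1 0b->2 0c->2 1a->0 1b->1 1c->0 2a->1 2b->3 2c->2 3a->1 3b->0 3c->2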